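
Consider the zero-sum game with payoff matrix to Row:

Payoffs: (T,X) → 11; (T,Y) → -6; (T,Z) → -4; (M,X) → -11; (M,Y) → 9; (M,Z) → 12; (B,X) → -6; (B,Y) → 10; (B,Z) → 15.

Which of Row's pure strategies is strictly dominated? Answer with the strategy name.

B gives a strictly higher payoff than M against every column: -6 > -11, 10 > 9, 15 > 12.
So M is strictly dominated and Row never plays it.

M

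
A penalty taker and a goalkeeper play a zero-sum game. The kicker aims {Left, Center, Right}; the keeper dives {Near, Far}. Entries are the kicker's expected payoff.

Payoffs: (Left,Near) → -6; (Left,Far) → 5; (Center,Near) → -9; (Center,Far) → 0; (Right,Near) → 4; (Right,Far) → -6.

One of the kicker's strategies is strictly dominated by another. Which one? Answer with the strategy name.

Left gives a strictly higher payoff than Center against every column: -6 > -9, 5 > 0.
So Center is strictly dominated and the kicker never plays it.

Center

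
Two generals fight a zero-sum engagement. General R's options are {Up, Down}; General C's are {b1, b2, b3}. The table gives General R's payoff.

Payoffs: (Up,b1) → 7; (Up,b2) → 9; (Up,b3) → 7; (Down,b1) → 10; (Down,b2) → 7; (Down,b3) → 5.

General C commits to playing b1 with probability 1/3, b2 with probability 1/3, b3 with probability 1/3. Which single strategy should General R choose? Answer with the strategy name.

Up

Expected payoff of Up: (1/3)·7 + (1/3)·9 + (1/3)·7 = 23/3.
Expected payoff of Down: (1/3)·10 + (1/3)·7 + (1/3)·5 = 22/3.
The largest is 23/3, so General R's best response is Up.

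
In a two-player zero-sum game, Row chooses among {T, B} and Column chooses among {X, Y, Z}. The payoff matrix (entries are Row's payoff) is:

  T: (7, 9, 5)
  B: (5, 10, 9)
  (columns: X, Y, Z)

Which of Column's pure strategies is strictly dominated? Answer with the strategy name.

X holds Row's payoff strictly below Y in every row: 7 < 9, 5 < 10.
So Y is strictly dominated for Column.

Y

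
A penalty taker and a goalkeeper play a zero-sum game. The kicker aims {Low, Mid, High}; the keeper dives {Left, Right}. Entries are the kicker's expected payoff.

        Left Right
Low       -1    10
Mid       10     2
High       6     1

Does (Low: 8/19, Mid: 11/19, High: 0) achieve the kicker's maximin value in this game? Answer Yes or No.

Yes

Against Left this mix gives (8/19)·(-1) + (11/19)·10 = 102/19.
Against Right this mix gives (8/19)·10 + (11/19)·2 = 102/19.
All of the keeper's active replies (Left, Right) yield 102/19, and no column does worse for the kicker. The mix makes the keeper indifferent and guarantees 102/19, so it is optimal.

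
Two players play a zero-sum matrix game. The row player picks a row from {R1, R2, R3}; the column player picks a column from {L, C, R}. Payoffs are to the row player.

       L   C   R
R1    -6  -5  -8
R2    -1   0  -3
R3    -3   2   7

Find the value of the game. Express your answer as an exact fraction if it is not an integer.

Row minima: R1 → -8, R2 → -3, R3 → -3; maximin = -3.
Column maxima: L → -1, C → 2, R → 7; minimax = -1.
-3 ≠ -1, so there is no saddle point; optimal play is mixed.
R1 is strictly dominated by R2, so the row player never plays it.
C is strictly dominated by L (it gives the row player strictly more in every row), so the column player never plays it.
On the remaining 2×2 (R2, R3 vs L, R):
Let the row player play R2 with probability p. Expected payoff against L: (-1)p + (-3)(1−p) = 2p − 3; against R: (-3)p + 7(1−p) = −10p + 7.
Setting these equal: 2p − 3 = −10p + 7 ⇒ 12p = 10 ⇒ p = 5/6, and the value is (2)·(5/6) − 3 = -4/3.
For the column player: with q = P(L), equating R2's and R3's payoffs gives 2q − 3 = −10q + 7 ⇒ q = 5/6.

-4/3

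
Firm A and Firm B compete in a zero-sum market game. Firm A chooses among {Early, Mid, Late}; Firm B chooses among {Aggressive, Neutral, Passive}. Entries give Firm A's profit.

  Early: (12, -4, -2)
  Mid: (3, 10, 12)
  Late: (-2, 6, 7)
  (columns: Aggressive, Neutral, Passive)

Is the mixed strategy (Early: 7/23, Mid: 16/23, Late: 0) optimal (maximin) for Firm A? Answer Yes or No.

Against Aggressive this mix gives (7/23)·12 + (16/23)·3 = 132/23.
Against Neutral this mix gives (7/23)·(-4) + (16/23)·10 = 132/23.
Against Passive this mix gives (7/23)·(-2) + (16/23)·12 = 178/23.
All of Firm B's active replies (Aggressive, Neutral) yield 132/23, and no column does worse for Firm A. The mix makes Firm B indifferent and guarantees 132/23, so it is optimal.

Yes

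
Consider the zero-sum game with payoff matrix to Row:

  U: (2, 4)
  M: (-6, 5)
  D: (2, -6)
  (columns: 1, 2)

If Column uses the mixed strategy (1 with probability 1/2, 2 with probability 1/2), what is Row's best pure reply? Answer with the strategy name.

Expected payoff of U: (1/2)·2 + (1/2)·4 = 3.
Expected payoff of M: (1/2)·(-6) + (1/2)·5 = -1/2.
Expected payoff of D: (1/2)·2 + (1/2)·(-6) = -2.
The largest is 3, so Row's best response is U.

U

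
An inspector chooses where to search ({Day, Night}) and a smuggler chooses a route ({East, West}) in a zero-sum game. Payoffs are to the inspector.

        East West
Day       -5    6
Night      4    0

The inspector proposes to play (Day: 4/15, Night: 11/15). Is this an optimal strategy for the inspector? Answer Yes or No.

Yes

Against East this mix gives (4/15)·(-5) + (11/15)·4 = 8/5.
Against West this mix gives (4/15)·6 + (11/15)·0 = 8/5.
All of the smuggler's active replies (East, West) yield 8/5, and no column does worse for the inspector. The mix makes the smuggler indifferent and guarantees 8/5, so it is optimal.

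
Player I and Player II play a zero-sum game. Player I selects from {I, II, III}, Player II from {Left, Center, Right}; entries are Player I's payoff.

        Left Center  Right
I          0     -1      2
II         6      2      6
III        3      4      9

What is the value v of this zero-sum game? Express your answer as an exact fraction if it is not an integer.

18/5

Row minima: I → -1, II → 2, III → 3; maximin = 3.
Column maxima: Left → 6, Center → 4, Right → 9; minimax = 4.
3 ≠ 4, so there is no saddle point; optimal play is mixed.
I is strictly dominated by II, so Player I never plays it.
Right is strictly dominated by Center (it gives Player I strictly more in every row), so Player II never plays it.
On the remaining 2×2 (II, III vs Left, Center):
Let Player I play II with probability p. Expected payoff against Left: 6p + 3(1−p) = 3p + 3; against Center: 2p + 4(1−p) = −2p + 4.
Setting these equal: 3p + 3 = −2p + 4 ⇒ 5p = 1 ⇒ p = 1/5, and the value is (3)·(1/5) + 3 = 18/5.
For Player II: with q = P(Left), equating II's and III's payoffs gives 4q + 2 = −q + 4 ⇒ q = 2/5.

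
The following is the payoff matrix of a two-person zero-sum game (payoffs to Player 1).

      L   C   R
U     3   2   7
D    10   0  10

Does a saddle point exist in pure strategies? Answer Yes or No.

Row minima: U → 2, D → 0; maximin = 2.
Column maxima: L → 10, C → 2, R → 10; minimax = 2.
maximin = minimax = 2, so a saddle point exists.

Yes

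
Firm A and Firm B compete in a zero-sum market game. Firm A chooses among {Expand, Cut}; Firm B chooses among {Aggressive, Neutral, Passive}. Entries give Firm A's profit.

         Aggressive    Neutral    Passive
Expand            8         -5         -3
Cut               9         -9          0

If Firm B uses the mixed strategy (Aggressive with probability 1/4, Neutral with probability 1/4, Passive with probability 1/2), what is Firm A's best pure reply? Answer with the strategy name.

Expected payoff of Expand: (1/4)·8 + (1/4)·(-5) + (1/2)·(-3) = -3/4.
Expected payoff of Cut: (1/4)·9 + (1/4)·(-9) + (1/2)·0 = 0.
The largest is 0, so Firm A's best response is Cut.

Cut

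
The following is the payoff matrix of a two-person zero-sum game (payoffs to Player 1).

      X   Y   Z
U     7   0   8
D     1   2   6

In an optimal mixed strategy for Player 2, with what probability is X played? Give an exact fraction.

Row minima: U → 0, D → 1; maximin = 1.
Column maxima: X → 7, Y → 2, Z → 8; minimax = 2.
1 ≠ 2, so there is no saddle point; optimal play is mixed.
Z is strictly dominated by X (it gives Player 1 strictly more in every row), so Player 2 never plays it.
On the remaining 2×2 (U, D vs X, Y):
Let Player 1 play U with probability p. Expected payoff against X: 7p + 1(1−p) = 6p + 1; against Y: 0p + 2(1−p) = −2p + 2.
Setting these equal: 6p + 1 = −2p + 2 ⇒ 8p = 1 ⇒ p = 1/8, and the value is (6)·(1/8) + 1 = 7/4.
For Player 2: with q = P(X), equating U's and D's payoffs gives 7q = −q + 2 ⇒ q = 1/4.

1/4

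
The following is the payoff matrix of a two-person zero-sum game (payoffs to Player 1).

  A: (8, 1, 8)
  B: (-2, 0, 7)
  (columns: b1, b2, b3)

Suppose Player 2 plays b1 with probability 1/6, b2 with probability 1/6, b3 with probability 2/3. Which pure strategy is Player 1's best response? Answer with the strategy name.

A

Expected payoff of A: (1/6)·8 + (1/6)·1 + (2/3)·8 = 41/6.
Expected payoff of B: (1/6)·(-2) + (1/6)·0 + (2/3)·7 = 13/3.
The largest is 41/6, so Player 1's best response is A.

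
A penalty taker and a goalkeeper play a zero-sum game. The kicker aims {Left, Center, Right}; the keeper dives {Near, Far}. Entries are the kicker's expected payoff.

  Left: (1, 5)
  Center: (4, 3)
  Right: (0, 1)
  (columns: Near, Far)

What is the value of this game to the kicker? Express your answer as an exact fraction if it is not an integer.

Row minima: Left → 1, Center → 3, Right → 0; maximin = 3.
Column maxima: Near → 4, Far → 5; minimax = 4.
3 ≠ 4, so there is no saddle point; optimal play is mixed.
Right is strictly dominated by Left, so the kicker never plays it.
On the remaining 2×2 (Left, Center vs Near, Far):
Let the kicker play Left with probability p. Expected payoff against Near: 1p + 4(1−p) = −3p + 4; against Far: 5p + 3(1−p) = 2p + 3.
Setting these equal: −3p + 4 = 2p + 3 ⇒ −5p = -1 ⇒ p = 1/5, and the value is (-3)·(1/5) + 4 = 17/5.
For the keeper: with q = P(Near), equating Left's and Center's payoffs gives −4q + 5 = q + 3 ⇒ q = 2/5.

17/5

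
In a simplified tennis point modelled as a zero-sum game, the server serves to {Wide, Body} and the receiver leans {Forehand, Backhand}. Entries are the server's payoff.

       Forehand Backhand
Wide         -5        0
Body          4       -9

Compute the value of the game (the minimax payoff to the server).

-5/2

Row minima: Wide → -5, Body → -9; maximin = -5.
Column maxima: Forehand → 4, Backhand → 0; minimax = 0.
-5 ≠ 0, so there is no saddle point; optimal play is mixed.
Let the server play Wide with probability p. Expected payoff against Forehand: (-5)p + 4(1−p) = −9p + 4; against Backhand: 0p + (-9)(1−p) = 9p − 9.
Setting these equal: −9p + 4 = 9p − 9 ⇒ −18p = -13 ⇒ p = 13/18, and the value is (-9)·(13/18) + 4 = -5/2.
For the receiver: with q = P(Forehand), equating Wide's and Body's payoffs gives −5q = 13q − 9 ⇒ q = 1/2.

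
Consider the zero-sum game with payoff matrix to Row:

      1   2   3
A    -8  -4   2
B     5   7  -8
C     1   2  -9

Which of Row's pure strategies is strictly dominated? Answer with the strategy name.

C

B gives a strictly higher payoff than C against every column: 5 > 1, 7 > 2, -8 > -9.
So C is strictly dominated and Row never plays it.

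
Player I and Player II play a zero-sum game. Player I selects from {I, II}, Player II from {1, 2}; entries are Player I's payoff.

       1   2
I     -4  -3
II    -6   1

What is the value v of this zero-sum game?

Row minima: I → -4, II → -6; maximin = -4.
Column maxima: 1 → -4, 2 → 1; minimax = -4.
Since maximin = minimax = -4, there is a saddle point and the value is -4.

-4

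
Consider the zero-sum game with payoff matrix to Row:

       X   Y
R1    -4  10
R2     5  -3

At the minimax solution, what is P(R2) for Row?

Row minima: R1 → -4, R2 → -3; maximin = -3.
Column maxima: X → 5, Y → 10; minimax = 5.
-3 ≠ 5, so there is no saddle point; optimal play is mixed.
Let Row play R1 with probability p. Expected payoff against X: (-4)p + 5(1−p) = −9p + 5; against Y: 10p + (-3)(1−p) = 13p − 3.
Setting these equal: −9p + 5 = 13p − 3 ⇒ −22p = -8 ⇒ p = 4/11, and the value is (-9)·(4/11) + 5 = 19/11.
For Column: with q = P(X), equating R1's and R2's payoffs gives −14q + 10 = 8q − 3 ⇒ q = 13/22.

7/11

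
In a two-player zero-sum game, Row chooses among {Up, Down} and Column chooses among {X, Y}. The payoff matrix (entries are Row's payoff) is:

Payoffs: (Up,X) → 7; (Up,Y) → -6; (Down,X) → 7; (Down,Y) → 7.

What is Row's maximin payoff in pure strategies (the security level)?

7

Row minima: Up → -6, Down → 7.
The best of these is 7.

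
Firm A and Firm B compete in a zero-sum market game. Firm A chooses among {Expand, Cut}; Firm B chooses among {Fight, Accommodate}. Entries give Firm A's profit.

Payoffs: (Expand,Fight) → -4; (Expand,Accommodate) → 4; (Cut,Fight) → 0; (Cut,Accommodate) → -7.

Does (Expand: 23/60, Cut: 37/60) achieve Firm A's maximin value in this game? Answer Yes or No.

No

Against Fight this mix gives (23/60)·(-4) + (37/60)·0 = -23/15.
Against Accommodate this mix gives (23/60)·4 + (37/60)·(-7) = -167/60.
Firm B will play Accommodate, holding Firm A to -167/60. Shifting weight toward the row that does better against Accommodate would raise this floor (the equalizing mix achieves -28/15 against both Accommodate and Fight), so the proposed strategy is not optimal.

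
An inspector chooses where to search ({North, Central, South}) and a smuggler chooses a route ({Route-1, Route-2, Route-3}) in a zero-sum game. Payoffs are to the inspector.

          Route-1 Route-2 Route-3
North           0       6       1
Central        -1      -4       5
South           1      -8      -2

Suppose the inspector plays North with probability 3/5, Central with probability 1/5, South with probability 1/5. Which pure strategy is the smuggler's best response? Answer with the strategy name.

If the smuggler plays Route-1, the inspector's expected payoff is (3/5)·0 + (1/5)·(-1) + (1/5)·1 = 0.
If the smuggler plays Route-2, the inspector's expected payoff is (3/5)·6 + (1/5)·(-4) + (1/5)·(-8) = 6/5.
If the smuggler plays Route-3, the inspector's expected payoff is (3/5)·1 + (1/5)·5 + (1/5)·(-2) = 6/5.
The smuggler minimizes the inspector's payoff; the smallest is 0, so the best response is Route-1.

Route-1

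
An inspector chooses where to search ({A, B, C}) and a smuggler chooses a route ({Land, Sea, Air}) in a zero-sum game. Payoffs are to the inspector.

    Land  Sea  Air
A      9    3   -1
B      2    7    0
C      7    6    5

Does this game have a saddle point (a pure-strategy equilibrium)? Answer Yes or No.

Yes

Row minima: A → -1, B → 0, C → 5; maximin = 5.
Column maxima: Land → 9, Sea → 7, Air → 5; minimax = 5.
maximin = minimax = 5, so a saddle point exists.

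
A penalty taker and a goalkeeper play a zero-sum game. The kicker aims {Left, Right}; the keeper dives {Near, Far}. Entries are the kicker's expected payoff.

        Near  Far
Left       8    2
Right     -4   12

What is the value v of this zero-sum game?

Row minima: Left → 2, Right → -4; maximin = 2.
Column maxima: Near → 8, Far → 12; minimax = 8.
2 ≠ 8, so there is no saddle point; optimal play is mixed.
Let the kicker play Left with probability p. Expected payoff against Near: 8p + (-4)(1−p) = 12p − 4; against Far: 2p + 12(1−p) = −10p + 12.
Setting these equal: 12p − 4 = −10p + 12 ⇒ 22p = 16 ⇒ p = 8/11, and the value is (12)·(8/11) − 4 = 52/11.
For the keeper: with q = P(Near), equating Left's and Right's payoffs gives 6q + 2 = −16q + 12 ⇒ q = 5/11.

52/11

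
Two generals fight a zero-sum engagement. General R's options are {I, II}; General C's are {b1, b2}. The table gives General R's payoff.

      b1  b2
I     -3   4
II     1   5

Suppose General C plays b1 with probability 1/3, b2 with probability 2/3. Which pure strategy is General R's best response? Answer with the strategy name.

Expected payoff of I: (1/3)·(-3) + (2/3)·4 = 5/3.
Expected payoff of II: (1/3)·1 + (2/3)·5 = 11/3.
The largest is 11/3, so General R's best response is II.

II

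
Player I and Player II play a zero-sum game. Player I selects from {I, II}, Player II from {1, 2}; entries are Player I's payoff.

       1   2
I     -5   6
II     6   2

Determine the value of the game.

46/15

Row minima: I → -5, II → 2; maximin = 2.
Column maxima: 1 → 6, 2 → 6; minimax = 6.
2 ≠ 6, so there is no saddle point; optimal play is mixed.
Let Player I play I with probability p. Expected payoff against 1: (-5)p + 6(1−p) = −11p + 6; against 2: 6p + 2(1−p) = 4p + 2.
Setting these equal: −11p + 6 = 4p + 2 ⇒ −15p = -4 ⇒ p = 4/15, and the value is (-11)·(4/15) + 6 = 46/15.
For Player II: with q = P(1), equating I's and II's payoffs gives −11q + 6 = 4q + 2 ⇒ q = 4/15.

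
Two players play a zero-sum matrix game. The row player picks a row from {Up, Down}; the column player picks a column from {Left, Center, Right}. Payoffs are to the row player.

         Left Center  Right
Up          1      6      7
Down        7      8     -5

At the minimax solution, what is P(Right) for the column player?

1/3

Row minima: Up → 1, Down → -5; maximin = 1.
Column maxima: Left → 7, Center → 8, Right → 7; minimax = 7.
1 ≠ 7, so there is no saddle point; optimal play is mixed.
Center is strictly dominated by Left (it gives the row player strictly more in every row), so the column player never plays it.
On the remaining 2×2 (Up, Down vs Left, Right):
Let the row player play Up with probability p. Expected payoff against Left: 1p + 7(1−p) = −6p + 7; against Right: 7p + (-5)(1−p) = 12p − 5.
Setting these equal: −6p + 7 = 12p − 5 ⇒ −18p = -12 ⇒ p = 2/3, and the value is (-6)·(2/3) + 7 = 3.
For the column player: with q = P(Left), equating Up's and Down's payoffs gives −6q + 7 = 12q − 5 ⇒ q = 2/3.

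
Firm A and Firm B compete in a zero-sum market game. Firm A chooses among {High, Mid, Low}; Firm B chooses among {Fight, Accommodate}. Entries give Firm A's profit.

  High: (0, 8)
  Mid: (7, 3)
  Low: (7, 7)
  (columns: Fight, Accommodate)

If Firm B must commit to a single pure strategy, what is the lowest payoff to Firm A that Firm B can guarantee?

Column maxima: Fight → 7, Accommodate → 8.
The smallest of these is 7.

7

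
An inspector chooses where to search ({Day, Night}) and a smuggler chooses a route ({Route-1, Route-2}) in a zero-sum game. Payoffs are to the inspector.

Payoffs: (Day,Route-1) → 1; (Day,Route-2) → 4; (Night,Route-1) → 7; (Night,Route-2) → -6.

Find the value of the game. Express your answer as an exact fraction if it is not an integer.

Row minima: Day → 1, Night → -6; maximin = 1.
Column maxima: Route-1 → 7, Route-2 → 4; minimax = 4.
1 ≠ 4, so there is no saddle point; optimal play is mixed.
Let the inspector play Day with probability p. Expected payoff against Route-1: 1p + 7(1−p) = −6p + 7; against Route-2: 4p + (-6)(1−p) = 10p − 6.
Setting these equal: −6p + 7 = 10p − 6 ⇒ −16p = -13 ⇒ p = 13/16, and the value is (-6)·(13/16) + 7 = 17/8.
For the smuggler: with q = P(Route-1), equating Day's and Night's payoffs gives −3q + 4 = 13q − 6 ⇒ q = 5/8.

17/8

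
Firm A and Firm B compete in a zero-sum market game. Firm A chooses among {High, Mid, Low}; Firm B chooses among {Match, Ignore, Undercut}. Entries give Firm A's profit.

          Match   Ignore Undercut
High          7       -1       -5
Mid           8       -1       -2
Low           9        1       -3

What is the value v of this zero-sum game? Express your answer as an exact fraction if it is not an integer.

-2

Row minima: High → -5, Mid → -2, Low → -3; maximin = -2.
Column maxima: Match → 9, Ignore → 1, Undercut → -2; minimax = -2.
Since maximin = minimax = -2, there is a saddle point and the value is -2.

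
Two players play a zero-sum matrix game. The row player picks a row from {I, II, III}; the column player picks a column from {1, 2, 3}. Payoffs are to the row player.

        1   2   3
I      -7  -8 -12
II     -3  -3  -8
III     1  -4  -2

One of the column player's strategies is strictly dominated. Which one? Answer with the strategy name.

1

3 holds the row player's payoff strictly below 1 in every row: -12 < -7, -8 < -3, -2 < 1.
So 1 is strictly dominated for the column player.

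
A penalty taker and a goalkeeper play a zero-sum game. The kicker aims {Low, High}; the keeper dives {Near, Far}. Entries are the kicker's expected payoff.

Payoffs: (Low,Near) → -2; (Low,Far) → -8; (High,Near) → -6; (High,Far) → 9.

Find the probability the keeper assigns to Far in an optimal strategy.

Row minima: Low → -8, High → -6; maximin = -6.
Column maxima: Near → -2, Far → 9; minimax = -2.
-6 ≠ -2, so there is no saddle point; optimal play is mixed.
Let the kicker play Low with probability p. Expected payoff against Near: (-2)p + (-6)(1−p) = 4p − 6; against Far: (-8)p + 9(1−p) = −17p + 9.
Setting these equal: 4p − 6 = −17p + 9 ⇒ 21p = 15 ⇒ p = 5/7, and the value is (4)·(5/7) − 6 = -22/7.
For the keeper: with q = P(Near), equating Low's and High's payoffs gives 6q − 8 = −15q + 9 ⇒ q = 17/21.

4/21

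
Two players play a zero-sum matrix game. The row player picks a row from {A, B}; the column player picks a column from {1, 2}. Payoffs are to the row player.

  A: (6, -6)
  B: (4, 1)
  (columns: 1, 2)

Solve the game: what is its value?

Row minima: A → -6, B → 1; maximin = 1.
Column maxima: 1 → 6, 2 → 1; minimax = 1.
Since maximin = minimax = 1, there is a saddle point and the value is 1.

1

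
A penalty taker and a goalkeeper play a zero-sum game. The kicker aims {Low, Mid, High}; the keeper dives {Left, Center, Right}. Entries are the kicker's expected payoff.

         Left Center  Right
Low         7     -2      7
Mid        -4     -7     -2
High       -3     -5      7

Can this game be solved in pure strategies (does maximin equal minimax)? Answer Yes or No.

Yes

Row minima: Low → -2, Mid → -7, High → -5; maximin = -2.
Column maxima: Left → 7, Center → -2, Right → 7; minimax = -2.
maximin = minimax = -2, so a saddle point exists.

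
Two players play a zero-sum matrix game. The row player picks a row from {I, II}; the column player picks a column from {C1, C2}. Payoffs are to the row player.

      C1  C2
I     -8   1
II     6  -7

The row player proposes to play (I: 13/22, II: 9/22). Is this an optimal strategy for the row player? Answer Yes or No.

Against C1 this mix gives (13/22)·(-8) + (9/22)·6 = -25/11.
Against C2 this mix gives (13/22)·1 + (9/22)·(-7) = -25/11.
All of the column player's active replies (C1, C2) yield -25/11, and no column does worse for the row player. The mix makes the column player indifferent and guarantees -25/11, so it is optimal.

Yes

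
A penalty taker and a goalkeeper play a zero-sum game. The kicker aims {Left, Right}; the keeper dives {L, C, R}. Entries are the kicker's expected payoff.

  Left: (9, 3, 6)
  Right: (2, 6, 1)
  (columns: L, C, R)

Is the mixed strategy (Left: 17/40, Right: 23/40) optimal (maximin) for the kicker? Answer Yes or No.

No

Against L this mix gives (17/40)·9 + (23/40)·2 = 199/40.
Against C this mix gives (17/40)·3 + (23/40)·6 = 189/40.
Against R this mix gives (17/40)·6 + (23/40)·1 = 25/8.
The keeper will play R, holding the kicker to 25/8. Shifting weight toward the row that does better against R would raise this floor (the equalizing mix achieves 33/8 against both R and C), so the proposed strategy is not optimal.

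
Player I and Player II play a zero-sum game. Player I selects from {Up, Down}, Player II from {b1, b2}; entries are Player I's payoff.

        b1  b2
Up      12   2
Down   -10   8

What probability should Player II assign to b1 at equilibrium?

Row minima: Up → 2, Down → -10; maximin = 2.
Column maxima: b1 → 12, b2 → 8; minimax = 8.
2 ≠ 8, so there is no saddle point; optimal play is mixed.
Let Player I play Up with probability p. Expected payoff against b1: 12p + (-10)(1−p) = 22p − 10; against b2: 2p + 8(1−p) = −6p + 8.
Setting these equal: 22p − 10 = −6p + 8 ⇒ 28p = 18 ⇒ p = 9/14, and the value is (22)·(9/14) − 10 = 29/7.
For Player II: with q = P(b1), equating Up's and Down's payoffs gives 10q + 2 = −18q + 8 ⇒ q = 3/14.

3/14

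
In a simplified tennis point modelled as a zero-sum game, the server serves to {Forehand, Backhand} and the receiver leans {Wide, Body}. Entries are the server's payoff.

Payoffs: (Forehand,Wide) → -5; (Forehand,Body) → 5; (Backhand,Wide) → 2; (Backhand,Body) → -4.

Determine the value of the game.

-5/8

Row minima: Forehand → -5, Backhand → -4; maximin = -4.
Column maxima: Wide → 2, Body → 5; minimax = 2.
-4 ≠ 2, so there is no saddle point; optimal play is mixed.
Let the server play Forehand with probability p. Expected payoff against Wide: (-5)p + 2(1−p) = −7p + 2; against Body: 5p + (-4)(1−p) = 9p − 4.
Setting these equal: −7p + 2 = 9p − 4 ⇒ −16p = -6 ⇒ p = 3/8, and the value is (-7)·(3/8) + 2 = -5/8.
For the receiver: with q = P(Wide), equating Forehand's and Backhand's payoffs gives −10q + 5 = 6q − 4 ⇒ q = 9/16.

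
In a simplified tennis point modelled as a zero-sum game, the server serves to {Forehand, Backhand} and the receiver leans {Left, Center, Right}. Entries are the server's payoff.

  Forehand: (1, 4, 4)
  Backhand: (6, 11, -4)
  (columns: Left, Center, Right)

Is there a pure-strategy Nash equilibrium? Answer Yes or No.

Row minima: Forehand → 1, Backhand → -4; maximin = 1.
Column maxima: Left → 6, Center → 11, Right → 4; minimax = 4.
1 ≠ 4, so no pure-strategy equilibrium exists.

No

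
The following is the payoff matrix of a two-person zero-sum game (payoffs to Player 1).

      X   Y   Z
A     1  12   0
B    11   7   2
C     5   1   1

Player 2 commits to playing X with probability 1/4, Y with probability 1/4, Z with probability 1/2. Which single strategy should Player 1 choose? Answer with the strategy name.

Expected payoff of A: (1/4)·1 + (1/4)·12 + (1/2)·0 = 13/4.
Expected payoff of B: (1/4)·11 + (1/4)·7 + (1/2)·2 = 11/2.
Expected payoff of C: (1/4)·5 + (1/4)·1 + (1/2)·1 = 2.
The largest is 11/2, so Player 1's best response is B.

B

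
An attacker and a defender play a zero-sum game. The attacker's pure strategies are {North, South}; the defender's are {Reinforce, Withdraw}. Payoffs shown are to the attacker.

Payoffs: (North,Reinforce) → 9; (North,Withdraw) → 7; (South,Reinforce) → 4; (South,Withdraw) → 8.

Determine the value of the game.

Row minima: North → 7, South → 4; maximin = 7.
Column maxima: Reinforce → 9, Withdraw → 8; minimax = 8.
7 ≠ 8, so there is no saddle point; optimal play is mixed.
Let the attacker play North with probability p. Expected payoff against Reinforce: 9p + 4(1−p) = 5p + 4; against Withdraw: 7p + 8(1−p) = −p + 8.
Setting these equal: 5p + 4 = −p + 8 ⇒ 6p = 4 ⇒ p = 2/3, and the value is (5)·(2/3) + 4 = 22/3.
For the defender: with q = P(Reinforce), equating North's and South's payoffs gives 2q + 7 = −4q + 8 ⇒ q = 1/6.

22/3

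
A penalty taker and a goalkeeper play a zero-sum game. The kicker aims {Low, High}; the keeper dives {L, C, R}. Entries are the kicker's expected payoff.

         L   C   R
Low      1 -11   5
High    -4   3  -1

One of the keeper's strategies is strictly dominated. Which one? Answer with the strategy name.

L holds the kicker's payoff strictly below R in every row: 1 < 5, -4 < -1.
So R is strictly dominated for the keeper.

R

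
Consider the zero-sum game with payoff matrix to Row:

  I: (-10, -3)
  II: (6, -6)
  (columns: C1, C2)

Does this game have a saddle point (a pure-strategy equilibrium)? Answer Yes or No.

Row minima: I → -10, II → -6; maximin = -6.
Column maxima: C1 → 6, C2 → -3; minimax = -3.
-6 ≠ -3, so no pure-strategy equilibrium exists.

No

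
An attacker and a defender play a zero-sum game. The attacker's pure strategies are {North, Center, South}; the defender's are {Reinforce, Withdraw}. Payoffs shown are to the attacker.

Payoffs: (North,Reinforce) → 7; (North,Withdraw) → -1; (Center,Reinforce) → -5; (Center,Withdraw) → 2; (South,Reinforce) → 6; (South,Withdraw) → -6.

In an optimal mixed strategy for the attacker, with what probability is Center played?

8/15

Row minima: North → -1, Center → -5, South → -6; maximin = -1.
Column maxima: Reinforce → 7, Withdraw → 2; minimax = 2.
-1 ≠ 2, so there is no saddle point; optimal play is mixed.
South is strictly dominated by North, so the attacker never plays it.
On the remaining 2×2 (North, Center vs Reinforce, Withdraw):
Let the attacker play North with probability p. Expected payoff against Reinforce: 7p + (-5)(1−p) = 12p − 5; against Withdraw: (-1)p + 2(1−p) = −3p + 2.
Setting these equal: 12p − 5 = −3p + 2 ⇒ 15p = 7 ⇒ p = 7/15, and the value is (12)·(7/15) − 5 = 3/5.
For the defender: with q = P(Reinforce), equating North's and Center's payoffs gives 8q − 1 = −7q + 2 ⇒ q = 1/5.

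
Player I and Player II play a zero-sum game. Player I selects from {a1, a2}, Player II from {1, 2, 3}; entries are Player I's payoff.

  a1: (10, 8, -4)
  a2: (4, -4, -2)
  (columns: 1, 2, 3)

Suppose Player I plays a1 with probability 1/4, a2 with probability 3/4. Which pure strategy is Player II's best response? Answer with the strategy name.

3

If Player II plays 1, Player I's expected payoff is (1/4)·10 + (3/4)·4 = 11/2.
If Player II plays 2, Player I's expected payoff is (1/4)·8 + (3/4)·(-4) = -1.
If Player II plays 3, Player I's expected payoff is (1/4)·(-4) + (3/4)·(-2) = -5/2.
Player II minimizes Player I's payoff; the smallest is -5/2, so the best response is 3.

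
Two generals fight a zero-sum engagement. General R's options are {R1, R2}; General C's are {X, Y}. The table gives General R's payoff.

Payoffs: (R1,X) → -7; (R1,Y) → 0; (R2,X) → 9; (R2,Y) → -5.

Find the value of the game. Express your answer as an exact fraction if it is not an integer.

Row minima: R1 → -7, R2 → -5; maximin = -5.
Column maxima: X → 9, Y → 0; minimax = 0.
-5 ≠ 0, so there is no saddle point; optimal play is mixed.
Let General R play R1 with probability p. Expected payoff against X: (-7)p + 9(1−p) = −16p + 9; against Y: 0p + (-5)(1−p) = 5p − 5.
Setting these equal: −16p + 9 = 5p − 5 ⇒ −21p = -14 ⇒ p = 2/3, and the value is (-16)·(2/3) + 9 = -5/3.
For General C: with q = P(X), equating R1's and R2's payoffs gives −7q = 14q − 5 ⇒ q = 5/21.

-5/3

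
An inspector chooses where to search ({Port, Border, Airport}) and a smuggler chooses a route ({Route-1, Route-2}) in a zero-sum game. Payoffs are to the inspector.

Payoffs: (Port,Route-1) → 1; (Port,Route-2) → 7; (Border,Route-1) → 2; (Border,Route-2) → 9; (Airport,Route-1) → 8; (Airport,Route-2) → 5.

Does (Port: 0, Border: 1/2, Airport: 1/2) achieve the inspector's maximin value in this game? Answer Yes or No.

No

Against Route-1 this mix gives (1/2)·2 + (1/2)·8 = 5.
Against Route-2 this mix gives (1/2)·9 + (1/2)·5 = 7.
The smuggler will play Route-1, holding the inspector to 5. Shifting weight toward the row that does better against Route-1 would raise this floor (the equalizing mix achieves 31/5 against both Route-1 and Route-2), so the proposed strategy is not optimal.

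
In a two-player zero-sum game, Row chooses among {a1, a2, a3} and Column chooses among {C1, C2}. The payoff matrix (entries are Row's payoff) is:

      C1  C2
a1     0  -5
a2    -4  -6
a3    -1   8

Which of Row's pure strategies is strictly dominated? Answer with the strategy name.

a2

a1 gives a strictly higher payoff than a2 against every column: 0 > -4, -5 > -6.
So a2 is strictly dominated and Row never plays it.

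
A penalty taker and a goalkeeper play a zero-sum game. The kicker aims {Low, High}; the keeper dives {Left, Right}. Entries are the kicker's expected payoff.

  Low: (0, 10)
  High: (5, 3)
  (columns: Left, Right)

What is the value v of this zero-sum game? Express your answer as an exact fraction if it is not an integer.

25/6

Row minima: Low → 0, High → 3; maximin = 3.
Column maxima: Left → 5, Right → 10; minimax = 5.
3 ≠ 5, so there is no saddle point; optimal play is mixed.
Let the kicker play Low with probability p. Expected payoff against Left: 0p + 5(1−p) = −5p + 5; against Right: 10p + 3(1−p) = 7p + 3.
Setting these equal: −5p + 5 = 7p + 3 ⇒ −12p = -2 ⇒ p = 1/6, and the value is (-5)·(1/6) + 5 = 25/6.
For the keeper: with q = P(Left), equating Low's and High's payoffs gives −10q + 10 = 2q + 3 ⇒ q = 7/12.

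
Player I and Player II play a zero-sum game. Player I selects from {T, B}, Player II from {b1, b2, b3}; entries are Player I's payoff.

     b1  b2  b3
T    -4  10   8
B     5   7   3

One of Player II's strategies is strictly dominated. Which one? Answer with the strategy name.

b1 holds Player I's payoff strictly below b2 in every row: -4 < 10, 5 < 7.
So b2 is strictly dominated for Player II.

b2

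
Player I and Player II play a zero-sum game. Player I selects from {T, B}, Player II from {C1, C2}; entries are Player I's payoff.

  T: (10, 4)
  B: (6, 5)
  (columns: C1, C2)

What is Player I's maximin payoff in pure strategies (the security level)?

Row minima: T → 4, B → 5.
The best of these is 5.

5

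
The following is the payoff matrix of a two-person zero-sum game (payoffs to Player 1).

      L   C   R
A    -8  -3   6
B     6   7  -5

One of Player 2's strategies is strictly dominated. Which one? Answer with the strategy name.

L holds Player 1's payoff strictly below C in every row: -8 < -3, 6 < 7.
So C is strictly dominated for Player 2.

C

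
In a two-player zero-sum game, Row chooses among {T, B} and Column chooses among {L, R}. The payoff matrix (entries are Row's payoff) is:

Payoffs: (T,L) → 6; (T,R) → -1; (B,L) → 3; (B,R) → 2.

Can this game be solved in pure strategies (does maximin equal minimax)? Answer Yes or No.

Row minima: T → -1, B → 2; maximin = 2.
Column maxima: L → 6, R → 2; minimax = 2.
maximin = minimax = 2, so a saddle point exists.

Yes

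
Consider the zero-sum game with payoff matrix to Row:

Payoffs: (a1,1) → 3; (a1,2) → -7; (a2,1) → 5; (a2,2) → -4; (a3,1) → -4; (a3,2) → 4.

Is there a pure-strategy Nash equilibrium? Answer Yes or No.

Row minima: a1 → -7, a2 → -4, a3 → -4; maximin = -4.
Column maxima: 1 → 5, 2 → 4; minimax = 4.
-4 ≠ 4, so no pure-strategy equilibrium exists.

No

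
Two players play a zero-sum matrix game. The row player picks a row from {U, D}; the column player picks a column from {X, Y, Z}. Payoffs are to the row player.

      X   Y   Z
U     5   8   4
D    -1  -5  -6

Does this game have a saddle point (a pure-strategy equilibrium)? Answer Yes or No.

Row minima: U → 4, D → -6; maximin = 4.
Column maxima: X → 5, Y → 8, Z → 4; minimax = 4.
maximin = minimax = 4, so a saddle point exists.

Yes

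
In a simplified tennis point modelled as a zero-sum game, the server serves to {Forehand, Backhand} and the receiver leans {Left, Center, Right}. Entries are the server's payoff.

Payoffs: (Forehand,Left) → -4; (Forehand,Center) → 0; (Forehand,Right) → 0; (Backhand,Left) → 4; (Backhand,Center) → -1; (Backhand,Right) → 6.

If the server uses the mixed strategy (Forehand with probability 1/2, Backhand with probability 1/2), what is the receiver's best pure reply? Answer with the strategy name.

Center

If the receiver plays Left, the server's expected payoff is (1/2)·(-4) + (1/2)·4 = 0.
If the receiver plays Center, the server's expected payoff is (1/2)·0 + (1/2)·(-1) = -1/2.
If the receiver plays Right, the server's expected payoff is (1/2)·0 + (1/2)·6 = 3.
The receiver minimizes the server's payoff; the smallest is -1/2, so the best response is Center.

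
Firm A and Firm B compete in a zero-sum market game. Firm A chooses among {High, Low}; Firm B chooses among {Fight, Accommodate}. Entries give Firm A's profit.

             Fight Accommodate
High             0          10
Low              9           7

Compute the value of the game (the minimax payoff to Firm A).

15/2

Row minima: High → 0, Low → 7; maximin = 7.
Column maxima: Fight → 9, Accommodate → 10; minimax = 9.
7 ≠ 9, so there is no saddle point; optimal play is mixed.
Let Firm A play High with probability p. Expected payoff against Fight: 0p + 9(1−p) = −9p + 9; against Accommodate: 10p + 7(1−p) = 3p + 7.
Setting these equal: −9p + 9 = 3p + 7 ⇒ −12p = -2 ⇒ p = 1/6, and the value is (-9)·(1/6) + 9 = 15/2.
For Firm B: with q = P(Fight), equating High's and Low's payoffs gives −10q + 10 = 2q + 7 ⇒ q = 1/4.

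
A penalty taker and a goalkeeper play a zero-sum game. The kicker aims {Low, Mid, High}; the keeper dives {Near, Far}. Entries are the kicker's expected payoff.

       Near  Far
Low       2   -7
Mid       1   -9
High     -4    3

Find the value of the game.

Row minima: Low → -7, Mid → -9, High → -4; maximin = -4.
Column maxima: Near → 2, Far → 3; minimax = 2.
-4 ≠ 2, so there is no saddle point; optimal play is mixed.
Mid is strictly dominated by Low, so the kicker never plays it.
On the remaining 2×2 (Low, High vs Near, Far):
Let the kicker play Low with probability p. Expected payoff against Near: 2p + (-4)(1−p) = 6p − 4; against Far: (-7)p + 3(1−p) = −10p + 3.
Setting these equal: 6p − 4 = −10p + 3 ⇒ 16p = 7 ⇒ p = 7/16, and the value is (6)·(7/16) − 4 = -11/8.
For the keeper: with q = P(Near), equating Low's and High's payoffs gives 9q − 7 = −7q + 3 ⇒ q = 5/8.

-11/8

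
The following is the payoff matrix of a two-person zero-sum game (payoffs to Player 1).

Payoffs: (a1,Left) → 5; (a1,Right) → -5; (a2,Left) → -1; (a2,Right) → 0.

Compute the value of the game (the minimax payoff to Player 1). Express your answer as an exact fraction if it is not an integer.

-5/11

Row minima: a1 → -5, a2 → -1; maximin = -1.
Column maxima: Left → 5, Right → 0; minimax = 0.
-1 ≠ 0, so there is no saddle point; optimal play is mixed.
Let Player 1 play a1 with probability p. Expected payoff against Left: 5p + (-1)(1−p) = 6p − 1; against Right: (-5)p + 0(1−p) = −5p.
Setting these equal: 6p − 1 = −5p ⇒ 11p = 1 ⇒ p = 1/11, and the value is (6)·(1/11) − 1 = -5/11.
For Player 2: with q = P(Left), equating a1's and a2's payoffs gives 10q − 5 = −q ⇒ q = 5/11.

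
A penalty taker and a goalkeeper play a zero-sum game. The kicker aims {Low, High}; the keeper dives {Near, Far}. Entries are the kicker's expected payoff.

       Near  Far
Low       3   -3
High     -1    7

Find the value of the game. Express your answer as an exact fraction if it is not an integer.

Row minima: Low → -3, High → -1; maximin = -1.
Column maxima: Near → 3, Far → 7; minimax = 3.
-1 ≠ 3, so there is no saddle point; optimal play is mixed.
Let the kicker play Low with probability p. Expected payoff against Near: 3p + (-1)(1−p) = 4p − 1; against Far: (-3)p + 7(1−p) = −10p + 7.
Setting these equal: 4p − 1 = −10p + 7 ⇒ 14p = 8 ⇒ p = 4/7, and the value is (4)·(4/7) − 1 = 9/7.
For the keeper: with q = P(Near), equating Low's and High's payoffs gives 6q − 3 = −8q + 7 ⇒ q = 5/7.

9/7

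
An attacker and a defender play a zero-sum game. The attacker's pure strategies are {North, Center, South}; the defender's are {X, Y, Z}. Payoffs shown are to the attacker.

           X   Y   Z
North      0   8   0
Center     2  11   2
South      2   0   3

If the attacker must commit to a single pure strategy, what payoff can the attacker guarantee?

2

Row minima: North → 0, Center → 2, South → 0.
The best of these is 2.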